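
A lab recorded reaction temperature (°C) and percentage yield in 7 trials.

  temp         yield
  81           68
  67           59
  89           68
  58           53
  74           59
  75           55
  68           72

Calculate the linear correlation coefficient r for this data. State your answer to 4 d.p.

n = 7, Σx = 512, Σy = 434, Σx² = 38060, Σy² = 27228, Σxy = 31974
nΣxy − ΣxΣy = 223818 − 222208 = 1610
nΣx² − (Σx)² = 266420 − 262144 = 4276; nΣy² − (Σy)² = 190596 − 188356 = 2240
r = 1610 / √(4276 × 2240) = 1610 / 3094.8732 ≈ 0.5202

0.5202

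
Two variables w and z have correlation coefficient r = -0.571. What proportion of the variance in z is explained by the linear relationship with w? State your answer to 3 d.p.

0.326

r² = (-0.571)² = 0.326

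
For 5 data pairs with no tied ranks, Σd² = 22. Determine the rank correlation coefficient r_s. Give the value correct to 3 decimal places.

-0.100

ρ = 1 − 6Σd² / [n(n²−1)] = 1 − 6×22 / (5×24)
  = 1 − 132/120 = 1 − 1.1000 ≈ -0.100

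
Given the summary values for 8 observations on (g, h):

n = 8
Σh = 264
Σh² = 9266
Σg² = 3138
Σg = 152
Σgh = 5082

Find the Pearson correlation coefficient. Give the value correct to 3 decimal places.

r = (nΣgh − ΣgΣh) / √[(nΣg² − (Σg)²)(nΣh² − (Σh)²)]
Numerator: 8×5082 − 152×264 = 528
Denominator: √[(25104 − 23104)(74128 − 69696)] = √[2000 × 4432] = 2977.2471
r = 528 / 2977.2471 ≈ 0.177

0.177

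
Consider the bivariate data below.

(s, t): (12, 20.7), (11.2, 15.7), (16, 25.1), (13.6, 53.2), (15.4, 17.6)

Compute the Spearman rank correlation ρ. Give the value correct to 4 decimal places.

Rank s: 2, 1, 5, 3, 4
Rank t: 3, 1, 4, 5, 2
d = rank(s) − rank(t): -1, 0, 1, -2, 2; Σd² = 10
ρ = 1 − 6Σd² / [n(n²−1)] = 1 − 6×10 / (5×24) = 1 − 60/120 ≈ 0.5000

0.5000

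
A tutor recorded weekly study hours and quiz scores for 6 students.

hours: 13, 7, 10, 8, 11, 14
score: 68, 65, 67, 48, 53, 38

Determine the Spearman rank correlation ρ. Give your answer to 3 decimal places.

-0.143

Rank hours: 5, 1, 3, 2, 4, 6
Rank score: 6, 4, 5, 2, 3, 1
d = rank(hours) − rank(score): -1, -3, -2, 0, 1, 5; Σd² = 40
ρ = 1 − 6Σd² / [n(n²−1)] = 1 − 6×40 / (6×35) = 1 − 240/210 ≈ -0.143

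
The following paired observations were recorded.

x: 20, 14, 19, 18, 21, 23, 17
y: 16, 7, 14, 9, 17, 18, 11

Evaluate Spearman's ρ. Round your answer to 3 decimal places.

0.964

Rank x: 5, 1, 4, 3, 6, 7, 2
Rank y: 5, 1, 4, 2, 6, 7, 3
d = rank(x) − rank(y): 0, 0, 0, 1, 0, 0, -1; Σd² = 2
ρ = 1 − 6Σd² / [n(n²−1)] = 1 − 6×2 / (7×48) = 1 − 12/336 ≈ 0.964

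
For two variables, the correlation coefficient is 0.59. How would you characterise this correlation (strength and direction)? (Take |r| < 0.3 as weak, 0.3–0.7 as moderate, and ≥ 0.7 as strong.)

r = 0.59 > 0 so the relationship is positive.
|r| = 0.59, which falls in the moderate range.

moderate positive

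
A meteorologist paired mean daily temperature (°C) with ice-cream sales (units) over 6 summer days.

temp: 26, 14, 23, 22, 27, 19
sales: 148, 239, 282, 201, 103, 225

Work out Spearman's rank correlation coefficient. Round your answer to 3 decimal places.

-0.657

Rank temp: 5, 1, 4, 3, 6, 2
Rank sales: 2, 5, 6, 3, 1, 4
d = rank(temp) − rank(sales): 3, -4, -2, 0, 5, -2; Σd² = 58
ρ = 1 − 6Σd² / [n(n²−1)] = 1 − 6×58 / (6×35) = 1 − 348/210 ≈ -0.657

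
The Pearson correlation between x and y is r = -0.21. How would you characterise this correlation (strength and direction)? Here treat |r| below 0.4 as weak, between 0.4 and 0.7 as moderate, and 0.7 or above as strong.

weak negative

r = -0.21 < 0 so the relationship is negative.
|r| = 0.21, which falls in the weak range.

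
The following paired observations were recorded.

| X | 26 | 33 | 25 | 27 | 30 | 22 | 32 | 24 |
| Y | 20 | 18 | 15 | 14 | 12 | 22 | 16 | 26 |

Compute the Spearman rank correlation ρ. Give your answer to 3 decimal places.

Rank X: 4, 8, 3, 5, 6, 1, 7, 2
Rank Y: 6, 5, 3, 2, 1, 7, 4, 8
d = rank(X) − rank(Y): -2, 3, 0, 3, 5, -6, 3, -6; Σd² = 128
ρ = 1 − 6Σd² / [n(n²−1)] = 1 − 6×128 / (8×63) = 1 − 768/504 ≈ -0.524

-0.524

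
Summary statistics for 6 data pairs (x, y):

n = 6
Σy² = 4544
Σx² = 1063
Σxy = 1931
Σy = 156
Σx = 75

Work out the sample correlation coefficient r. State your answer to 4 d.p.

r = (nΣxy − ΣxΣy) / √[(nΣx² − (Σx)²)(nΣy² − (Σy)²)]
Numerator: 6×1931 − 75×156 = -114
Denominator: √[(6378 − 5625)(27264 − 24336)] = √[753 × 2928] = 1484.8515
r = -114 / 1484.8515 ≈ -0.0768

-0.0768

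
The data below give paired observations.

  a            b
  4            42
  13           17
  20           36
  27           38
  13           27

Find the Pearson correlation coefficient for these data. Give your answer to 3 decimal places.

n = 5, Σa = 77, Σb = 160, Σa² = 1483, Σb² = 5522, Σab = 2486
nΣab − ΣaΣb = 12430 − 12320 = 110
nΣa² − (Σa)² = 7415 − 5929 = 1486; nΣb² − (Σb)² = 27610 − 25600 = 2010
r = 110 / √(1486 × 2010) = 110 / 1728.2535 ≈ 0.064

0.064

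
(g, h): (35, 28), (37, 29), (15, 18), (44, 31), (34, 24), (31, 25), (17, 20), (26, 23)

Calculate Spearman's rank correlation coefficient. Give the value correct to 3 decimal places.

Rank g: 6, 7, 1, 8, 5, 4, 2, 3
Rank h: 6, 7, 1, 8, 4, 5, 2, 3
d = rank(g) − rank(h): 0, 0, 0, 0, 1, -1, 0, 0; Σd² = 2
ρ = 1 − 6Σd² / [n(n²−1)] = 1 − 6×2 / (8×63) = 1 − 12/504 ≈ 0.976

0.976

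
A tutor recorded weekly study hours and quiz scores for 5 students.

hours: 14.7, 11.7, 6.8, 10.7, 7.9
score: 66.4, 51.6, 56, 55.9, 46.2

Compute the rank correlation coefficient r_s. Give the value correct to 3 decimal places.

0.300

Rank hours: 5, 4, 1, 3, 2
Rank score: 5, 2, 4, 3, 1
d = rank(hours) − rank(score): 0, 2, -3, 0, 1; Σd² = 14
ρ = 1 − 6Σd² / [n(n²−1)] = 1 − 6×14 / (5×24) = 1 − 84/120 ≈ 0.300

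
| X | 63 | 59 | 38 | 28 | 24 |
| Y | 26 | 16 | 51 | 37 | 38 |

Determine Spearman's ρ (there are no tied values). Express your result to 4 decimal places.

-0.6000

Rank X: 5, 4, 3, 2, 1
Rank Y: 2, 1, 5, 3, 4
d = rank(X) − rank(Y): 3, 3, -2, -1, -3; Σd² = 32
ρ = 1 − 6Σd² / [n(n²−1)] = 1 − 6×32 / (5×24) = 1 − 192/120 ≈ -0.6000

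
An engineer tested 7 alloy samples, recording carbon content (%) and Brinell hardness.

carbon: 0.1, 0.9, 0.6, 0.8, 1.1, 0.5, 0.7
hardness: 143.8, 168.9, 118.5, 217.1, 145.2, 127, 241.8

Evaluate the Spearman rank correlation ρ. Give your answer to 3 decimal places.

Rank carbon: 1, 6, 3, 5, 7, 2, 4
Rank hardness: 3, 5, 1, 6, 4, 2, 7
d = rank(carbon) − rank(hardness): -2, 1, 2, -1, 3, 0, -3; Σd² = 28
ρ = 1 − 6Σd² / [n(n²−1)] = 1 − 6×28 / (7×48) = 1 − 168/336 ≈ 0.500

0.500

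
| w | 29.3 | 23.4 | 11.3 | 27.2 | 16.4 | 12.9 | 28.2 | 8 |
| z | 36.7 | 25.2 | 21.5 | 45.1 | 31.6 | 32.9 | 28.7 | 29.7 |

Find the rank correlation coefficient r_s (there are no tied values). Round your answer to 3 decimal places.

Rank w: 8, 5, 2, 6, 4, 3, 7, 1
Rank z: 7, 2, 1, 8, 5, 6, 3, 4
d = rank(w) − rank(z): 1, 3, 1, -2, -1, -3, 4, -3; Σd² = 50
ρ = 1 − 6Σd² / [n(n²−1)] = 1 − 6×50 / (8×63) = 1 − 300/504 ≈ 0.405

0.405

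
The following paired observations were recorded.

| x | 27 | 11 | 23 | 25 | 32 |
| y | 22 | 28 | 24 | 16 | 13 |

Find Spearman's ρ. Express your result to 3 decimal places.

-0.900

Rank x: 4, 1, 2, 3, 5
Rank y: 3, 5, 4, 2, 1
d = rank(x) − rank(y): 1, -4, -2, 1, 4; Σd² = 38
ρ = 1 − 6Σd² / [n(n²−1)] = 1 − 6×38 / (5×24) = 1 − 228/120 ≈ -0.900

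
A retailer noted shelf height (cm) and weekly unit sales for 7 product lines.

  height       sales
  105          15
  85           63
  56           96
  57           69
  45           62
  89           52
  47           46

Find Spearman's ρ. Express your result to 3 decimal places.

Rank height: 7, 5, 3, 4, 1, 6, 2
Rank sales: 1, 5, 7, 6, 4, 3, 2
d = rank(height) − rank(sales): 6, 0, -4, -2, -3, 3, 0; Σd² = 74
ρ = 1 − 6Σd² / [n(n²−1)] = 1 − 6×74 / (7×48) = 1 − 444/336 ≈ -0.321

-0.321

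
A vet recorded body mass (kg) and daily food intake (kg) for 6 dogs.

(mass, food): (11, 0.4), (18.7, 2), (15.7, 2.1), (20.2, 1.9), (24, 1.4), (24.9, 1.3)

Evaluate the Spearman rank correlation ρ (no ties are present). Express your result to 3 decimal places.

-0.143

Rank mass: 1, 3, 2, 4, 5, 6
Rank food: 1, 5, 6, 4, 3, 2
d = rank(mass) − rank(food): 0, -2, -4, 0, 2, 4; Σd² = 40
ρ = 1 − 6Σd² / [n(n²−1)] = 1 − 6×40 / (6×35) = 1 − 240/210 ≈ -0.143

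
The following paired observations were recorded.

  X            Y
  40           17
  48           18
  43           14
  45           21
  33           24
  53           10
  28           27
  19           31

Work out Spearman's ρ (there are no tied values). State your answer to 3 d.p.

Rank X: 4, 7, 5, 6, 3, 8, 2, 1
Rank Y: 3, 4, 2, 5, 6, 1, 7, 8
d = rank(X) − rank(Y): 1, 3, 3, 1, -3, 7, -5, -7; Σd² = 152
ρ = 1 − 6Σd² / [n(n²−1)] = 1 − 6×152 / (8×63) = 1 − 912/504 ≈ -0.810

-0.810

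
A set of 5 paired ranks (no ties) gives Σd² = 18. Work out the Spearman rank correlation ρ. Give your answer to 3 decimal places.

0.100

ρ = 1 − 6Σd² / [n(n²−1)] = 1 − 6×18 / (5×24)
  = 1 − 108/120 = 1 − 0.9000 ≈ 0.100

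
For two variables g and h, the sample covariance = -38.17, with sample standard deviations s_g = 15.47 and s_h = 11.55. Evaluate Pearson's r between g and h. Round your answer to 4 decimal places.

r = Cov(g,h) / (s_g · s_h) = -38.17 / (15.47 × 11.55)
  = -38.17 / 178.6785 ≈ -0.2136

-0.2136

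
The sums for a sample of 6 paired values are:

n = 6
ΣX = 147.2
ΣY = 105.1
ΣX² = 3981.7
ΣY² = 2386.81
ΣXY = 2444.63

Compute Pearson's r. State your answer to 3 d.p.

r = (nΣXY − ΣXΣY) / √[(nΣX² − (ΣX)²)(nΣY² − (ΣY)²)]
Numerator: 6×2444.63 − 147.2×105.1 = -802.94
Denominator: √[(23890.2 − 21667.84)(14320.86 − 11046.01)] = √[2222.36 × 3274.85] = 2697.7575
r = -802.94 / 2697.7575 ≈ -0.298

-0.298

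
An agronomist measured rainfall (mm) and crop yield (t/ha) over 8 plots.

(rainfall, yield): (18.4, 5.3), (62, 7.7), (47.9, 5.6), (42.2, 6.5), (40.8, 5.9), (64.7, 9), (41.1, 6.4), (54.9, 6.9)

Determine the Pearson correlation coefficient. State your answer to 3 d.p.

n = 8, Σx = 372, Σy = 53.3, Σx² = 18811.76, Σy² = 365.37, Σxy = 2582.33
nΣxy − ΣxΣy = 20658.64 − 19827.6 = 831.04
nΣx² − (Σx)² = 150494.08 − 138384 = 12110.08; nΣy² − (Σy)² = 2922.96 − 2840.89 = 82.07
r = 831.04 / √(12110.08 × 82.07) = 831.04 / 996.9324 ≈ 0.834

0.834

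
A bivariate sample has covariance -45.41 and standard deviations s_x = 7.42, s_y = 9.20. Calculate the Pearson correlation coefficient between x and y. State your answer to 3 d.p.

r = Cov(x,y) / (s_x · s_y) = -45.41 / (7.42 × 9.20)
  = -45.41 / 68.2640 ≈ -0.665

-0.665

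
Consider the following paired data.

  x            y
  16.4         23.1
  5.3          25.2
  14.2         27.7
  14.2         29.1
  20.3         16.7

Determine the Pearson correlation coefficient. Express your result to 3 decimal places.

-0.532

n = 5, Σx = 70.4, Σy = 121.8, Σx² = 1112.42, Σy² = 3061.64, Σxy = 1657.97
nΣxy − ΣxΣy = 8289.85 − 8574.72 = -284.87
nΣx² − (Σx)² = 5562.1 − 4956.16 = 605.94; nΣy² − (Σy)² = 15308.2 − 14835.24 = 472.96
r = -284.87 / √(605.94 × 472.96) = -284.87 / 535.3367 ≈ -0.532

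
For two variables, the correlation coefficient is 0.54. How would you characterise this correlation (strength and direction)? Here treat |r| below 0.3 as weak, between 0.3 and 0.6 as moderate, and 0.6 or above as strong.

moderate positive

r = 0.54 > 0 so the relationship is positive.
|r| = 0.54, which falls in the moderate range.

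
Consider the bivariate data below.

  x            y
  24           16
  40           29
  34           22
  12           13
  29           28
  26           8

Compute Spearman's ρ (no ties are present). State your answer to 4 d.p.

0.7714

Rank x: 2, 6, 5, 1, 4, 3
Rank y: 3, 6, 4, 2, 5, 1
d = rank(x) − rank(y): -1, 0, 1, -1, -1, 2; Σd² = 8
ρ = 1 − 6Σd² / [n(n²−1)] = 1 − 6×8 / (6×35) = 1 − 48/210 ≈ 0.7714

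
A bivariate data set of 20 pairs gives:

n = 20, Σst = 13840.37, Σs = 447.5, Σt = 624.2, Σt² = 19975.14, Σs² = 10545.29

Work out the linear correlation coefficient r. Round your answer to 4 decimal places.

-0.2459

r = (nΣst − ΣsΣt) / √[(nΣs² − (Σs)²)(nΣt² − (Σt)²)]
Numerator: 20×13840.37 − 447.5×624.2 = -2522.1
Denominator: √[(210905.8 − 200256.25)(399502.8 − 389625.64)] = √[10649.55 × 9877.16] = 10256.0865
r = -2522.1 / 10256.0865 ≈ -0.2459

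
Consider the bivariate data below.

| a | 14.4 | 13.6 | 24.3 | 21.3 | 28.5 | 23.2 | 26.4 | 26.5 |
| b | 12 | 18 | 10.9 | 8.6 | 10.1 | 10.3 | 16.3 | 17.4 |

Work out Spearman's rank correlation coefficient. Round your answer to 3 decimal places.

-0.190

Rank a: 2, 1, 5, 3, 8, 4, 6, 7
Rank b: 5, 8, 4, 1, 2, 3, 6, 7
d = rank(a) − rank(b): -3, -7, 1, 2, 6, 1, 0, 0; Σd² = 100
ρ = 1 − 6Σd² / [n(n²−1)] = 1 − 6×100 / (8×63) = 1 − 600/504 ≈ -0.190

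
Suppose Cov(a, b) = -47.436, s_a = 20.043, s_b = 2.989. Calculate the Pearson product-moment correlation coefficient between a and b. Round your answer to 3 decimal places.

r = Cov(a,b) / (s_a · s_b) = -47.436 / (20.043 × 2.989)
  = -47.436 / 59.9085 ≈ -0.792

-0.792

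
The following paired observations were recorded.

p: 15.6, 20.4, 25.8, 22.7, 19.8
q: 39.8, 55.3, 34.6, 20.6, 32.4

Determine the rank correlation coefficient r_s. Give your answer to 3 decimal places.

Rank p: 1, 3, 5, 4, 2
Rank q: 4, 5, 3, 1, 2
d = rank(p) − rank(q): -3, -2, 2, 3, 0; Σd² = 26
ρ = 1 − 6Σd² / [n(n²−1)] = 1 − 6×26 / (5×24) = 1 − 156/120 ≈ -0.300

-0.300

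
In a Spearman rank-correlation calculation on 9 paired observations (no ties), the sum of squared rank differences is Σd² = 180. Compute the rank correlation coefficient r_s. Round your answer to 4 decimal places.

-0.5000

ρ = 1 − 6Σd² / [n(n²−1)] = 1 − 6×180 / (9×80)
  = 1 − 1080/720 = 1 − 1.50000 ≈ -0.5000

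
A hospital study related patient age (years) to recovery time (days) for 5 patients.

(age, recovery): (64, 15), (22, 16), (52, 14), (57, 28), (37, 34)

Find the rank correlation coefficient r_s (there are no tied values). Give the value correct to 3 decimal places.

-0.300

Rank age: 5, 1, 3, 4, 2
Rank recovery: 2, 3, 1, 4, 5
d = rank(age) − rank(recovery): 3, -2, 2, 0, -3; Σd² = 26
ρ = 1 − 6Σd² / [n(n²−1)] = 1 − 6×26 / (5×24) = 1 − 156/120 ≈ -0.300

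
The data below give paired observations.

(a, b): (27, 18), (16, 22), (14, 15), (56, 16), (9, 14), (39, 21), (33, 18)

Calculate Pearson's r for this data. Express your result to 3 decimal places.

0.157

n = 7, Σa = 194, Σb = 124, Σa² = 7008, Σb² = 2250, Σab = 3483
nΣab − ΣaΣb = 24381 − 24056 = 325
nΣa² − (Σa)² = 49056 − 37636 = 11420; nΣb² − (Σb)² = 15750 − 15376 = 374
r = 325 / √(11420 × 374) = 325 / 2066.6591 ≈ 0.157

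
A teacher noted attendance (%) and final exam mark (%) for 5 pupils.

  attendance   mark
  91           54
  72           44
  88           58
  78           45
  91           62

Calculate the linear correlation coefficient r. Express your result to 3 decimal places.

n = 5, Σx = 420, Σy = 263, Σx² = 35574, Σy² = 14085, Σxy = 22338
nΣxy − ΣxΣy = 111690 − 110460 = 1230
nΣx² − (Σx)² = 177870 − 176400 = 1470; nΣy² − (Σy)² = 70425 − 69169 = 1256
r = 1230 / √(1470 × 1256) = 1230 / 1358.7936 ≈ 0.905

0.905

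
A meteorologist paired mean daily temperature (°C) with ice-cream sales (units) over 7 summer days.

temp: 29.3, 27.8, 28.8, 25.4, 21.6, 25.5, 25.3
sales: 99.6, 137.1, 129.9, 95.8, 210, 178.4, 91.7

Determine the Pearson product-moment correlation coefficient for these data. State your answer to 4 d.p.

n = 7, Σx = 183.7, Σy = 942.5, Σx² = 4862.83, Σy² = 139103.67, Σxy = 24309.31
nΣxy − ΣxΣy = 170165.17 − 173137.25 = -2972.08
nΣx² − (Σx)² = 34039.81 − 33745.69 = 294.12; nΣy² − (Σy)² = 973725.69 − 888306.25 = 85419.44
r = -2972.08 / √(294.12 × 85419.44) = -2972.08 / 5012.3413 ≈ -0.5930

-0.5930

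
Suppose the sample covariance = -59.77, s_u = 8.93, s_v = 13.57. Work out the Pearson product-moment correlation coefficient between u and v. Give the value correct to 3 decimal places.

r = Cov(u,v) / (s_u · s_v) = -59.77 / (8.93 × 13.57)
  = -59.77 / 121.1801 ≈ -0.493

-0.493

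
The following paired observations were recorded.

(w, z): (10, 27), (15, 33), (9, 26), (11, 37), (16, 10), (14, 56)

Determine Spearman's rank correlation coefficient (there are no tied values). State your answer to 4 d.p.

Rank w: 2, 5, 1, 3, 6, 4
Rank z: 3, 4, 2, 5, 1, 6
d = rank(w) − rank(z): -1, 1, -1, -2, 5, -2; Σd² = 36
ρ = 1 − 6Σd² / [n(n²−1)] = 1 − 6×36 / (6×35) = 1 − 216/210 ≈ -0.0286

-0.0286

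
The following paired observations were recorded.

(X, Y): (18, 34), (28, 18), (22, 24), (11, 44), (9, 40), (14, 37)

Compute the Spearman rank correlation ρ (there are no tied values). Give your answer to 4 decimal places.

Rank X: 4, 6, 5, 2, 1, 3
Rank Y: 3, 1, 2, 6, 5, 4
d = rank(X) − rank(Y): 1, 5, 3, -4, -4, -1; Σd² = 68
ρ = 1 − 6Σd² / [n(n²−1)] = 1 − 6×68 / (6×35) = 1 − 408/210 ≈ -0.9429

-0.9429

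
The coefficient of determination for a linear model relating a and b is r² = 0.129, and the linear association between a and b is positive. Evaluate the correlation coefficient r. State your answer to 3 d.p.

0.359

|r| = √0.129 = 0.359
The association is positive, so r = 0.359.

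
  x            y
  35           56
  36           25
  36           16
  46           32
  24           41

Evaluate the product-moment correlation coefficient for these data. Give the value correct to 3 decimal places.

n = 5, Σx = 177, Σy = 170, Σx² = 6509, Σy² = 6722, Σxy = 5892
nΣxy − ΣxΣy = 29460 − 30090 = -630
nΣx² − (Σx)² = 32545 − 31329 = 1216; nΣy² − (Σy)² = 33610 − 28900 = 4710
r = -630 / √(1216 × 4710) = -630 / 2393.1903 ≈ -0.263

-0.263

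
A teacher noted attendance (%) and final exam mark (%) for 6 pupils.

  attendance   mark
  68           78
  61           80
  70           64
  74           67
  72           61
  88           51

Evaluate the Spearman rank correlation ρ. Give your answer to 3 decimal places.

-0.829

Rank attendance: 2, 1, 3, 5, 4, 6
Rank mark: 5, 6, 3, 4, 2, 1
d = rank(attendance) − rank(mark): -3, -5, 0, 1, 2, 5; Σd² = 64
ρ = 1 − 6Σd² / [n(n²−1)] = 1 − 6×64 / (6×35) = 1 − 384/210 ≈ -0.829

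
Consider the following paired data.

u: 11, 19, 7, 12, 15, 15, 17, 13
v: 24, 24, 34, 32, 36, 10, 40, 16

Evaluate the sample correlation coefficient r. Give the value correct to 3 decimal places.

n = 8, Σu = 109, Σv = 216, Σu² = 1583, Σv² = 6584, Σuv = 2920
nΣuv − ΣuΣv = 23360 − 23544 = -184
nΣu² − (Σu)² = 12664 − 11881 = 783; nΣv² − (Σv)² = 52672 − 46656 = 6016
r = -184 / √(783 × 6016) = -184 / 2170.3751 ≈ -0.085

-0.085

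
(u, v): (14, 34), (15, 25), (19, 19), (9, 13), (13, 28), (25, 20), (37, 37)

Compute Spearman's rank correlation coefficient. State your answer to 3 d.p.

Rank u: 3, 4, 5, 1, 2, 6, 7
Rank v: 6, 4, 2, 1, 5, 3, 7
d = rank(u) − rank(v): -3, 0, 3, 0, -3, 3, 0; Σd² = 36
ρ = 1 − 6Σd² / [n(n²−1)] = 1 − 6×36 / (7×48) = 1 − 216/336 ≈ 0.357

0.357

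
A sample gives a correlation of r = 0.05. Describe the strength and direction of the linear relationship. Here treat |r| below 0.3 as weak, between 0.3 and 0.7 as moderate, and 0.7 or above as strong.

weak positive

r = 0.05 > 0 so the relationship is positive.
|r| = 0.05, which falls in the weak range.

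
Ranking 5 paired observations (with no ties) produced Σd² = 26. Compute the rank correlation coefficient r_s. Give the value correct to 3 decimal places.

-0.300

ρ = 1 − 6Σd² / [n(n²−1)] = 1 − 6×26 / (5×24)
  = 1 − 156/120 = 1 − 1.3000 ≈ -0.300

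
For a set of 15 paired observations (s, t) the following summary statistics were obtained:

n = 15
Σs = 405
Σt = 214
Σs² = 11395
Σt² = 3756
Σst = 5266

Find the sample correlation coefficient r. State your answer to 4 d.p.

-0.9004

r = (nΣst − ΣsΣt) / √[(nΣs² − (Σs)²)(nΣt² − (Σt)²)]
Numerator: 15×5266 − 405×214 = -7680
Denominator: √[(170925 − 164025)(56340 − 45796)] = √[6900 × 10544] = 8529.5721
r = -7680 / 8529.5721 ≈ -0.9004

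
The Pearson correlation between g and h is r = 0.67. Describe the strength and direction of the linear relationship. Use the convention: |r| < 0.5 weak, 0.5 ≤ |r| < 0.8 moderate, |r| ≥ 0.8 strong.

moderate positive

r = 0.67 > 0 so the relationship is positive.
|r| = 0.67, which falls in the moderate range.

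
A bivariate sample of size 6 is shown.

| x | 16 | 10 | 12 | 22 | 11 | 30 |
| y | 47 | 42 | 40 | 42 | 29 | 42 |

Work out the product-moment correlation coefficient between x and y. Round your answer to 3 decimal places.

n = 6, Σx = 101, Σy = 242, Σx² = 2005, Σy² = 9942, Σxy = 4155
nΣxy − ΣxΣy = 24930 − 24442 = 488
nΣx² − (Σx)² = 12030 − 10201 = 1829; nΣy² − (Σy)² = 59652 − 58564 = 1088
r = 488 / √(1829 × 1088) = 488 / 1410.6566 ≈ 0.346

0.346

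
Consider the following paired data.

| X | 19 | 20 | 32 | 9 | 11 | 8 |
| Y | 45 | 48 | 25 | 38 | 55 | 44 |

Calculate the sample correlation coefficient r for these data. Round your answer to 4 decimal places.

-0.6290

n = 6, ΣX = 99, ΣY = 255, ΣX² = 2051, ΣY² = 11359, ΣXY = 3914
nΣXY − ΣXΣY = 23484 − 25245 = -1761
nΣX² − (ΣX)² = 12306 − 9801 = 2505; nΣY² − (ΣY)² = 68154 − 65025 = 3129
r = -1761 / √(2505 × 3129) = -1761 / 2799.6687 ≈ -0.6290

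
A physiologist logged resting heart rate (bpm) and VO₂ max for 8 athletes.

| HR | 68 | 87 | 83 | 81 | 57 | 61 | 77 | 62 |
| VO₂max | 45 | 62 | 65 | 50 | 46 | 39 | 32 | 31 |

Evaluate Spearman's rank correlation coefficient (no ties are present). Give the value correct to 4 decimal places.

0.6190

Rank HR: 4, 8, 7, 6, 1, 2, 5, 3
Rank VO₂max: 4, 7, 8, 6, 5, 3, 2, 1
d = rank(HR) − rank(VO₂max): 0, 1, -1, 0, -4, -1, 3, 2; Σd² = 32
ρ = 1 − 6Σd² / [n(n²−1)] = 1 − 6×32 / (8×63) = 1 − 192/504 ≈ 0.6190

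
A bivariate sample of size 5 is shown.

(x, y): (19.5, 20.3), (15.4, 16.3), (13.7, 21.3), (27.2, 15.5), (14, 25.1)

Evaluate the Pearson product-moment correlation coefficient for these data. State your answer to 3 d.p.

-0.648

n = 5, Σx = 89.8, Σy = 98.5, Σx² = 1740.94, Σy² = 2001.73, Σxy = 1711.68
nΣxy − ΣxΣy = 8558.4 − 8845.3 = -286.9
nΣx² − (Σx)² = 8704.7 − 8064.04 = 640.66; nΣy² − (Σy)² = 10008.65 − 9702.25 = 306.4
r = -286.9 / √(640.66 × 306.4) = -286.9 / 443.0556 ≈ -0.648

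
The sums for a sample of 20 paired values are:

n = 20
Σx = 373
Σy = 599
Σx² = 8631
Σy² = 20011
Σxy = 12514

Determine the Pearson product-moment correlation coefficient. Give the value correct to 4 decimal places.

0.7210

r = (nΣxy − ΣxΣy) / √[(nΣx² − (Σx)²)(nΣy² − (Σy)²)]
Numerator: 20×12514 − 373×599 = 26853
Denominator: √[(172620 − 139129)(400220 − 358801)] = √[33491 × 41419] = 37244.6470
r = 26853 / 37244.6470 ≈ 0.7210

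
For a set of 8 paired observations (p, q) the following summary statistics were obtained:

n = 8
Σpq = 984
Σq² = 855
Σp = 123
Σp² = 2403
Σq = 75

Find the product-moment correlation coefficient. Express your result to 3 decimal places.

-0.607

r = (nΣpq − ΣpΣq) / √[(nΣp² − (Σp)²)(nΣq² − (Σq)²)]
Numerator: 8×984 − 123×75 = -1353
Denominator: √[(19224 − 15129)(6840 − 5625)] = √[4095 × 1215] = 2230.5661
r = -1353 / 2230.5661 ≈ -0.607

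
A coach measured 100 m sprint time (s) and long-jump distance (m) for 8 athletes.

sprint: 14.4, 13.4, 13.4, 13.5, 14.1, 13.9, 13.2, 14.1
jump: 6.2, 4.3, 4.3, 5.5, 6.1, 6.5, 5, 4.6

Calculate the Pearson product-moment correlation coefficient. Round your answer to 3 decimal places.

n = 8, Σx = 110, Σy = 42.5, Σx² = 1513.8, Σy² = 231.29, Σxy = 585.99
nΣxy − ΣxΣy = 4687.92 − 4675 = 12.92
nΣx² − (Σx)² = 12110.4 − 12100 = 10.4; nΣy² − (Σy)² = 1850.32 − 1806.25 = 44.07
r = 12.92 / √(10.4 × 44.07) = 12.92 / 21.4086 ≈ 0.603

0.603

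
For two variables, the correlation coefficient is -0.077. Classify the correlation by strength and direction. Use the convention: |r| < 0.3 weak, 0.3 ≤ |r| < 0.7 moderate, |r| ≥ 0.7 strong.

weak negative

r = -0.077 < 0 so the relationship is negative.
|r| = 0.077, which falls in the weak range.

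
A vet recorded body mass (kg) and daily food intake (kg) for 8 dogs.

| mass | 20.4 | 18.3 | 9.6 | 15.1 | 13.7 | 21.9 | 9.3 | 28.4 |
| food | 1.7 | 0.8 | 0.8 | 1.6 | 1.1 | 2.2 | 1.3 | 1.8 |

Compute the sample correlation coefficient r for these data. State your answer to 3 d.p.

n = 8, Σx = 136.7, Σy = 11.3, Σx² = 2631.57, Σy² = 17.71, Σxy = 207.62
nΣxy − ΣxΣy = 1660.96 − 1544.71 = 116.25
nΣx² − (Σx)² = 21052.56 − 18686.89 = 2365.67; nΣy² − (Σy)² = 141.68 − 127.69 = 13.99
r = 116.25 / √(2365.67 × 13.99) = 116.25 / 181.9223 ≈ 0.639

0.639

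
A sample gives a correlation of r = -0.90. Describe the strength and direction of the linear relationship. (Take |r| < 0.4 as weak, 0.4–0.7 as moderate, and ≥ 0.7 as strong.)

strong negative

r = -0.90 < 0 so the relationship is negative.
|r| = 0.90, which falls in the strong range.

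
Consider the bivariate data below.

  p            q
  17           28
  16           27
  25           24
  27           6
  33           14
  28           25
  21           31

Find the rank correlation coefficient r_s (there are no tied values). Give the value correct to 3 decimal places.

-0.679

Rank p: 2, 1, 4, 5, 7, 6, 3
Rank q: 6, 5, 3, 1, 2, 4, 7
d = rank(p) − rank(q): -4, -4, 1, 4, 5, 2, -4; Σd² = 94
ρ = 1 − 6Σd² / [n(n²−1)] = 1 − 6×94 / (7×48) = 1 − 564/336 ≈ -0.679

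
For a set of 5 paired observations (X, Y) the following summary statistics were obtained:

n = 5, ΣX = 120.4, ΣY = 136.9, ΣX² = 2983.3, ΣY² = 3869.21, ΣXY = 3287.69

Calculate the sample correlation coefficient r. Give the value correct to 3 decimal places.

r = (nΣXY − ΣXΣY) / √[(nΣX² − (ΣX)²)(nΣY² − (ΣY)²)]
Numerator: 5×3287.69 − 120.4×136.9 = -44.31
Denominator: √[(14916.5 − 14496.16)(19346.05 − 18741.61)] = √[420.34 × 604.44] = 504.0539
r = -44.31 / 504.0539 ≈ -0.088

-0.088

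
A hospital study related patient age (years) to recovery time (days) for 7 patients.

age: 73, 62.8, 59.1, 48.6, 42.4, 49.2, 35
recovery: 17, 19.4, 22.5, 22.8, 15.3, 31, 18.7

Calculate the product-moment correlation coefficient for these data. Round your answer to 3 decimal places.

n = 7, Σx = 370.1, Σy = 146.7, Σx² = 20571.01, Σy² = 3236.23, Σxy = 7725.57
nΣxy − ΣxΣy = 54078.99 − 54293.67 = -214.68
nΣx² − (Σx)² = 143997.07 − 136974.01 = 7023.06; nΣy² − (Σy)² = 22653.61 − 21520.89 = 1132.72
r = -214.68 / √(7023.06 × 1132.72) = -214.68 / 2820.4894 ≈ -0.076

-0.076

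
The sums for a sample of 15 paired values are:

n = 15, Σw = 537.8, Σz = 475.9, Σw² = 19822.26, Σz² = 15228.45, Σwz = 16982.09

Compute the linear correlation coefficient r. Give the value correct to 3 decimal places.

-0.304

r = (nΣwz − ΣwΣz) / √[(nΣw² − (Σw)²)(nΣz² − (Σz)²)]
Numerator: 15×16982.09 − 537.8×475.9 = -1207.67
Denominator: √[(297333.9 − 289228.84)(228426.75 − 226480.81)] = √[8105.06 × 1945.94] = 3971.3928
r = -1207.67 / 3971.3928 ≈ -0.304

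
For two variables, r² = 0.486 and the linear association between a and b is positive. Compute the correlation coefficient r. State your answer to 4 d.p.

0.6971

|r| = √0.486 = 0.6971
The association is positive, so r = 0.6971.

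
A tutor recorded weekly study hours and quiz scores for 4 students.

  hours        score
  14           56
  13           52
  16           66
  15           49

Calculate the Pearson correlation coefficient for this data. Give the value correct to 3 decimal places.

n = 4, Σx = 58, Σy = 223, Σx² = 846, Σy² = 12597, Σxy = 3251
nΣxy − ΣxΣy = 13004 − 12934 = 70
nΣx² − (Σx)² = 3384 − 3364 = 20; nΣy² − (Σy)² = 50388 − 49729 = 659
r = 70 / √(20 × 659) = 70 / 114.8042 ≈ 0.610

0.610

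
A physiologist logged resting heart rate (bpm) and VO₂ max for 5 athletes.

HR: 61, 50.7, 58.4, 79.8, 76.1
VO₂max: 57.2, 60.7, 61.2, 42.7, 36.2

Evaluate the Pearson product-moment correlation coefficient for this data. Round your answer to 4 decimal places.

n = 5, Σx = 326, Σy = 258, Σx² = 21861.3, Σy² = 13835.5, Σxy = 16303.05
nΣxy − ΣxΣy = 81515.25 − 84108 = -2592.75
nΣx² − (Σx)² = 109306.5 − 106276 = 3030.5; nΣy² − (Σy)² = 69177.5 − 66564 = 2613.5
r = -2592.75 / √(3030.5 × 2613.5) = -2592.75 / 2814.2871 ≈ -0.9213

-0.9213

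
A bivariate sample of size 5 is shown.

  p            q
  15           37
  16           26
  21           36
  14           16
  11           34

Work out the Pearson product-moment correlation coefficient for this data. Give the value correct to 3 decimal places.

n = 5, Σp = 77, Σq = 149, Σp² = 1239, Σq² = 4753, Σpq = 2325
nΣpq − ΣpΣq = 11625 − 11473 = 152
nΣp² − (Σp)² = 6195 − 5929 = 266; nΣq² − (Σq)² = 23765 − 22201 = 1564
r = 152 / √(266 × 1564) = 152 / 644.9992 ≈ 0.236

0.236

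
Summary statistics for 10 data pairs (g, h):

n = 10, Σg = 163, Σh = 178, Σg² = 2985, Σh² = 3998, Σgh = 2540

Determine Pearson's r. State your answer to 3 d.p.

r = (nΣgh − ΣgΣh) / √[(nΣg² − (Σg)²)(nΣh² − (Σh)²)]
Numerator: 10×2540 − 163×178 = -3614
Denominator: √[(29850 − 26569)(39980 − 31684)] = √[3281 × 8296] = 5217.2000
r = -3614 / 5217.2000 ≈ -0.693

-0.693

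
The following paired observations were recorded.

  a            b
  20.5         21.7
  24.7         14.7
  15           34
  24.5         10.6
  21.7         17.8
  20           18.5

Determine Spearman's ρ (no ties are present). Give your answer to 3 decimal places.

-0.886

Rank a: 3, 6, 1, 5, 4, 2
Rank b: 5, 2, 6, 1, 3, 4
d = rank(a) − rank(b): -2, 4, -5, 4, 1, -2; Σd² = 66
ρ = 1 − 6Σd² / [n(n²−1)] = 1 − 6×66 / (6×35) = 1 − 396/210 ≈ -0.886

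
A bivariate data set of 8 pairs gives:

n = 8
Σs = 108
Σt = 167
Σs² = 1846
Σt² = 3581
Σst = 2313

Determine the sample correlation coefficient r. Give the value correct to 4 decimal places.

0.3049

r = (nΣst − ΣsΣt) / √[(nΣs² − (Σs)²)(nΣt² − (Σt)²)]
Numerator: 8×2313 − 108×167 = 468
Denominator: √[(14768 − 11664)(28648 − 27889)] = √[3104 × 759] = 1534.9059
r = 468 / 1534.9059 ≈ 0.3049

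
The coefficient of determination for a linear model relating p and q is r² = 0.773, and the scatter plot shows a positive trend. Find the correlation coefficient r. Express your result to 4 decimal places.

0.8792

|r| = √0.773 = 0.8792
The association is positive, so r = 0.8792.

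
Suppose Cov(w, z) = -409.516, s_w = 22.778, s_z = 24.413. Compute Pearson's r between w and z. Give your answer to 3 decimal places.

-0.736

r = Cov(w,z) / (s_w · s_z) = -409.516 / (22.778 × 24.413)
  = -409.516 / 556.0793 ≈ -0.736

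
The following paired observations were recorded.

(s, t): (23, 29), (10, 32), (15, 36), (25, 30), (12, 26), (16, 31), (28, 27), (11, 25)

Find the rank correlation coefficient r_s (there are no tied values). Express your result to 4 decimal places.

-0.0476

Rank s: 6, 1, 4, 7, 3, 5, 8, 2
Rank t: 4, 7, 8, 5, 2, 6, 3, 1
d = rank(s) − rank(t): 2, -6, -4, 2, 1, -1, 5, 1; Σd² = 88
ρ = 1 − 6Σd² / [n(n²−1)] = 1 − 6×88 / (8×63) = 1 − 528/504 ≈ -0.0476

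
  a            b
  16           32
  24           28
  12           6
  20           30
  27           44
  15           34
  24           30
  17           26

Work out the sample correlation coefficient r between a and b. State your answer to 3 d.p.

0.663

n = 8, Σa = 155, Σb = 230, Σa² = 3195, Σb² = 7412, Σab = 4716
nΣab − ΣaΣb = 37728 − 35650 = 2078
nΣa² − (Σa)² = 25560 − 24025 = 1535; nΣb² − (Σb)² = 59296 − 52900 = 6396
r = 2078 / √(1535 × 6396) = 2078 / 3133.3465 ≈ 0.663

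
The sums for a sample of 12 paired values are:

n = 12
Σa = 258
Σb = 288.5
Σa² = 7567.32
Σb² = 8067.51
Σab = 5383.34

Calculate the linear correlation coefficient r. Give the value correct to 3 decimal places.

-0.542

r = (nΣab − ΣaΣb) / √[(nΣa² − (Σa)²)(nΣb² − (Σb)²)]
Numerator: 12×5383.34 − 258×288.5 = -9832.92
Denominator: √[(90807.84 − 66564)(96810.12 − 83232.25)] = √[24243.84 × 13577.87] = 18143.3103
r = -9832.92 / 18143.3103 ≈ -0.542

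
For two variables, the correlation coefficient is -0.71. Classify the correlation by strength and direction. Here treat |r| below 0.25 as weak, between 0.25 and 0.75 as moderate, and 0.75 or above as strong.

r = -0.71 < 0 so the relationship is negative.
|r| = 0.71, which falls in the moderate range.

moderate negative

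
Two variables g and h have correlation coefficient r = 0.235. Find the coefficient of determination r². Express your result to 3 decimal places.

r² = (0.235)² = 0.055

0.055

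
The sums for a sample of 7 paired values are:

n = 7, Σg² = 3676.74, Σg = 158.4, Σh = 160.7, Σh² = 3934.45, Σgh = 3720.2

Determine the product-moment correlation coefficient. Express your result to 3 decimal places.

0.557

r = (nΣgh − ΣgΣh) / √[(nΣg² − (Σg)²)(nΣh² − (Σh)²)]
Numerator: 7×3720.2 − 158.4×160.7 = 586.52
Denominator: √[(25737.18 − 25090.56)(27541.15 − 25824.49)] = √[646.62 × 1716.66] = 1053.5780
r = 586.52 / 1053.5780 ≈ 0.557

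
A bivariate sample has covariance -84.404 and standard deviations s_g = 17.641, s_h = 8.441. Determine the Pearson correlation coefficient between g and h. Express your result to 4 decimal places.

-0.5668

r = Cov(g,h) / (s_g · s_h) = -84.404 / (17.641 × 8.441)
  = -84.404 / 148.9077 ≈ -0.5668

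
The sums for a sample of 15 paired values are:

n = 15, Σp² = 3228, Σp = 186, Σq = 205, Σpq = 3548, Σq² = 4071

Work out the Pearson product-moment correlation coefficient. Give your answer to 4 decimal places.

0.9301

r = (nΣpq − ΣpΣq) / √[(nΣp² − (Σp)²)(nΣq² − (Σq)²)]
Numerator: 15×3548 − 186×205 = 15090
Denominator: √[(48420 − 34596)(61065 − 42025)] = √[13824 × 19040] = 16223.7160
r = 15090 / 16223.7160 ≈ 0.9301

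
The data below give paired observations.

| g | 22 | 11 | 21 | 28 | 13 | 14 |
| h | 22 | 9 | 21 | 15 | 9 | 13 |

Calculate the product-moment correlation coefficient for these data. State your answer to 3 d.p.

0.679

n = 6, Σg = 109, Σh = 89, Σg² = 2195, Σh² = 1481, Σgh = 1743
nΣgh − ΣgΣh = 10458 − 9701 = 757
nΣg² − (Σg)² = 13170 − 11881 = 1289; nΣh² − (Σh)² = 8886 − 7921 = 965
r = 757 / √(1289 × 965) = 757 / 1115.2959 ≈ 0.679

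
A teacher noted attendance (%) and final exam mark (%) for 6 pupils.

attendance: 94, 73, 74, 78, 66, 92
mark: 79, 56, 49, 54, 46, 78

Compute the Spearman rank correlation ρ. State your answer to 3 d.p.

0.829

Rank attendance: 6, 2, 3, 4, 1, 5
Rank mark: 6, 4, 2, 3, 1, 5
d = rank(attendance) − rank(mark): 0, -2, 1, 1, 0, 0; Σd² = 6
ρ = 1 − 6Σd² / [n(n²−1)] = 1 − 6×6 / (6×35) = 1 − 36/210 ≈ 0.829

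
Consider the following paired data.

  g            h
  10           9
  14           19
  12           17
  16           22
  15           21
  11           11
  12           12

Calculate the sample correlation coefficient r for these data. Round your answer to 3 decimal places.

n = 7, Σg = 90, Σh = 111, Σg² = 1186, Σh² = 1921, Σgh = 1492
nΣgh − ΣgΣh = 10444 − 9990 = 454
nΣg² − (Σg)² = 8302 − 8100 = 202; nΣh² − (Σh)² = 13447 − 12321 = 1126
r = 454 / √(202 × 1126) = 454 / 476.9193 ≈ 0.952

0.952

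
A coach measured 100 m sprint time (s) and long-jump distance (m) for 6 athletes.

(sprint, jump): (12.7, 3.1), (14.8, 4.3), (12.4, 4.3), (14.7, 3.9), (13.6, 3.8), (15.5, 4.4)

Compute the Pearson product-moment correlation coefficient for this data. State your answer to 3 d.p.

n = 6, Σx = 83.7, Σy = 23.8, Σx² = 1175.39, Σy² = 95.6, Σxy = 333.54
nΣxy − ΣxΣy = 2001.24 − 1992.06 = 9.18
nΣx² − (Σx)² = 7052.34 − 7005.69 = 46.65; nΣy² − (Σy)² = 573.6 − 566.44 = 7.16
r = 9.18 / √(46.65 × 7.16) = 9.18 / 18.2760 ≈ 0.502

0.502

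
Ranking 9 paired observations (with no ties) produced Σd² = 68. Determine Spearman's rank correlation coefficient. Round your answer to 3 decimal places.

ρ = 1 − 6Σd² / [n(n²−1)] = 1 − 6×68 / (9×80)
  = 1 − 408/720 = 1 − 0.5667 ≈ 0.433

0.433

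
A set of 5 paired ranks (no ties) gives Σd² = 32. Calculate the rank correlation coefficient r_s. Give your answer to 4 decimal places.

ρ = 1 − 6Σd² / [n(n²−1)] = 1 − 6×32 / (5×24)
  = 1 − 192/120 = 1 − 1.60000 ≈ -0.6000

-0.6000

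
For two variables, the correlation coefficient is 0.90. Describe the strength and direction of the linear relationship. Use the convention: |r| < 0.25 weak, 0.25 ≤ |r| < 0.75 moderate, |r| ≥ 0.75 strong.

r = 0.90 > 0 so the relationship is positive.
|r| = 0.90, which falls in the strong range.

strong positive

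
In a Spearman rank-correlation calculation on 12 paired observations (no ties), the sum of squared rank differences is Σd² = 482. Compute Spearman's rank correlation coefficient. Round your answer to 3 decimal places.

-0.685

ρ = 1 − 6Σd² / [n(n²−1)] = 1 − 6×482 / (12×143)
  = 1 − 2892/1716 = 1 − 1.6853 ≈ -0.685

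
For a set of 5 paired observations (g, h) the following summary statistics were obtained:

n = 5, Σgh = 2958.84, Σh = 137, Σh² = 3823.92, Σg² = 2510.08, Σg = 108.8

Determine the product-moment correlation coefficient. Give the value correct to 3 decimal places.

-0.223

r = (nΣgh − ΣgΣh) / √[(nΣg² − (Σg)²)(nΣh² − (Σh)²)]
Numerator: 5×2958.84 − 108.8×137 = -111.4
Denominator: √[(12550.4 − 11837.44)(19119.6 − 18769)] = √[712.96 × 350.6] = 499.9638
r = -111.4 / 499.9638 ≈ -0.223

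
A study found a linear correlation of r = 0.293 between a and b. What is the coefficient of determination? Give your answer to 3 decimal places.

0.086

r² = (0.293)² = 0.086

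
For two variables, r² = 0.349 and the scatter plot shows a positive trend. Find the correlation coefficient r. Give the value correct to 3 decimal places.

|r| = √0.349 = 0.591
The association is positive, so r = 0.591.

0.591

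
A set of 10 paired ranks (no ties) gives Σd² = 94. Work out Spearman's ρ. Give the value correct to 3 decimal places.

0.430

ρ = 1 − 6Σd² / [n(n²−1)] = 1 − 6×94 / (10×99)
  = 1 − 564/990 = 1 − 0.5697 ≈ 0.430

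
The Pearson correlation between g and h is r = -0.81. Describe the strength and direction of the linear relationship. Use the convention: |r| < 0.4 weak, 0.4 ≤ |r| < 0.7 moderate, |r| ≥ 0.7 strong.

r = -0.81 < 0 so the relationship is negative.
|r| = 0.81, which falls in the strong range.

strong negative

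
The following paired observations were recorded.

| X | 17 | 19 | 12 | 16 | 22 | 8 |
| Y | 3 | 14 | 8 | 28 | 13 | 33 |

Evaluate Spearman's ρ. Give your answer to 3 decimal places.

Rank X: 4, 5, 2, 3, 6, 1
Rank Y: 1, 4, 2, 5, 3, 6
d = rank(X) − rank(Y): 3, 1, 0, -2, 3, -5; Σd² = 48
ρ = 1 − 6Σd² / [n(n²−1)] = 1 − 6×48 / (6×35) = 1 − 288/210 ≈ -0.371

-0.371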